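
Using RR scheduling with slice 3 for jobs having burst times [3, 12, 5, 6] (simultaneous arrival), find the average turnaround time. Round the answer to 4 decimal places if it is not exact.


Time quantum = 3
Execution trace:
  J1 runs 3 units, time = 3
  J2 runs 3 units, time = 6
  J3 runs 3 units, time = 9
  J4 runs 3 units, time = 12
  J2 runs 3 units, time = 15
  J3 runs 2 units, time = 17
  J4 runs 3 units, time = 20
  J2 runs 3 units, time = 23
  J2 runs 3 units, time = 26
Finish times: [3, 26, 17, 20]
Average turnaround = 66/4 = 16.5

16.5


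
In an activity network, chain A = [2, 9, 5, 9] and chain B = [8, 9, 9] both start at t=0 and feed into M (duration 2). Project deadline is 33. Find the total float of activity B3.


Forward pass: ES(B3) = sum of predecessors on chain B = 17
EF = ES + duration = 17 + 9 = 26
Backward pass: LF(M) = deadline = 33; LS(M) = 33 - 2 = 31
LF(B3) = LS(M) - sum(successors on chain B) = 31 - 0 = 31
LS = LF - duration = 31 - 9 = 22
Total float = LS - ES = 22 - 17 = 5

5


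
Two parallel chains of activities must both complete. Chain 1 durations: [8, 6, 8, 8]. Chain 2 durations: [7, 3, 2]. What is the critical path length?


Path A total = 8 + 6 + 8 + 8 = 30
Path B total = 7 + 3 + 2 = 12
Critical path = longest path = max(30, 12) = 30

30


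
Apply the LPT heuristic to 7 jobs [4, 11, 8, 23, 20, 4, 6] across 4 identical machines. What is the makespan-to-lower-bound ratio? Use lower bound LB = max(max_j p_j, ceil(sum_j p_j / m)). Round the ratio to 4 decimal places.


LPT order: [23, 20, 11, 8, 6, 4, 4]
Machine loads after assignment: [23, 20, 15, 18]
LPT makespan = 23
Lower bound = max(max_job, ceil(total/4)) = max(23, 19) = 23
Ratio = 23 / 23 = 1.0

1.0


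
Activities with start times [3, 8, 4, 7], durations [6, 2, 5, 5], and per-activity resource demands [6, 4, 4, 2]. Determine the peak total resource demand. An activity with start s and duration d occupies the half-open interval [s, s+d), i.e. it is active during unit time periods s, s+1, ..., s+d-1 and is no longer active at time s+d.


Each activity i is active on [start_i, start_i + duration_i).
Compute total resource usage per time slot:
  t=0: active resources = [], total = 0
  t=1: active resources = [], total = 0
  t=2: active resources = [], total = 0
  t=3: active resources = [6], total = 6
  t=4: active resources = [6, 4], total = 10
  t=5: active resources = [6, 4], total = 10
  t=6: active resources = [6, 4], total = 10
  t=7: active resources = [6, 4, 2], total = 12
  t=8: active resources = [6, 4, 4, 2], total = 16
  t=9: active resources = [4, 2], total = 6
  t=10: active resources = [2], total = 2
  t=11: active resources = [2], total = 2
Peak resource demand = 16

16


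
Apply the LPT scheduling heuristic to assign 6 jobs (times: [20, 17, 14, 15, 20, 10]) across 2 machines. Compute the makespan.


Sort jobs in decreasing order (LPT): [20, 20, 17, 15, 14, 10]
Assign each job to the least loaded machine:
  Machine 1: jobs [20, 17, 10], load = 47
  Machine 2: jobs [20, 15, 14], load = 49
Makespan = max load = 49

49


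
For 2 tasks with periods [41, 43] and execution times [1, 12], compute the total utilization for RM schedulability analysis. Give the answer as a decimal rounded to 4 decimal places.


Compute individual utilizations (exact fractions):
  Task 1: C/T = 1/41 (approx. 0.0244)
  Task 2: C/T = 12/43 (approx. 0.2791)
Total utilization U = 1/41 + 12/43 = 535/1763
Rounded to 4 decimal places: U = 0.3035
RM (Liu & Layland) bound for 2 tasks = 0.828427; compare with U = 535/1763 (approx. 0.303460)
U <= bound, so schedulable by RM sufficient condition.

0.3035


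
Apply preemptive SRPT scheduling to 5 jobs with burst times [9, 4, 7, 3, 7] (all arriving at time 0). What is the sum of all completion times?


Since all jobs arrive at t=0, SRPT equals SPT ordering.
SPT order: [3, 4, 7, 7, 9]
Completion times:
  Job 1: p=3, C=3
  Job 2: p=4, C=7
  Job 3: p=7, C=14
  Job 4: p=7, C=21
  Job 5: p=9, C=30
Total completion time = 3 + 7 + 14 + 21 + 30 = 75

75


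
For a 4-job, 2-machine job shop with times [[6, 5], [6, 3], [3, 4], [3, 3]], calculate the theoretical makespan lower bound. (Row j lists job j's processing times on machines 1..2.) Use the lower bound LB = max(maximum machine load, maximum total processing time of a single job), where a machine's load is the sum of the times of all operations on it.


Machine loads:
  Machine 1: 6 + 6 + 3 + 3 = 18
  Machine 2: 5 + 3 + 4 + 3 = 15
Max machine load = 18
Job totals:
  Job 1: 11
  Job 2: 9
  Job 3: 7
  Job 4: 6
Max job total = 11
Lower bound = max(18, 11) = 18

18


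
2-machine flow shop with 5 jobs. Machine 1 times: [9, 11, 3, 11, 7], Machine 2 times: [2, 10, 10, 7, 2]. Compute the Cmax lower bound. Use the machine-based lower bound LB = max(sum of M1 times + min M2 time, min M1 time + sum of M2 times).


LB1 = sum(M1 times) + min(M2 times) = 41 + 2 = 43
LB2 = min(M1 times) + sum(M2 times) = 3 + 31 = 34
Lower bound = max(LB1, LB2) = max(43, 34) = 43

43


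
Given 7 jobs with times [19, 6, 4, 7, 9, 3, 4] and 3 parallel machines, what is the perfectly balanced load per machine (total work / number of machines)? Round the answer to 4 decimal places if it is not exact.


Total processing time = 19 + 6 + 4 + 7 + 9 + 3 + 4 = 52
Number of machines = 3
Ideal balanced load = 52 / 3 = 17.3333

17.3333


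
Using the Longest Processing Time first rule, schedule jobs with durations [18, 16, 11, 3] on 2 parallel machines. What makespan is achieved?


Sort jobs in decreasing order (LPT): [18, 16, 11, 3]
Assign each job to the least loaded machine:
  Machine 1: jobs [18, 3], load = 21
  Machine 2: jobs [16, 11], load = 27
Makespan = max load = 27

27


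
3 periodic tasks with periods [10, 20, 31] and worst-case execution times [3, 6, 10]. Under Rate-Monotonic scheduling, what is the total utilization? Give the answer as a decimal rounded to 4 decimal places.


Compute individual utilizations (exact fractions):
  Task 1: C/T = 3/10 (approx. 0.3)
  Task 2: C/T = 6/20 = 3/10 (approx. 0.3)
  Task 3: C/T = 10/31 (approx. 0.3226)
Total utilization U = 3/10 + 3/10 + 10/31 = 143/155
Rounded to 4 decimal places: U = 0.9226
RM (Liu & Layland) bound for 3 tasks = 0.779763; compare with U = 143/155 (approx. 0.922581)
bound < U <= 1, so the RM sufficient condition is not met (inconclusive; an exact test such as response-time analysis is needed).

0.9226


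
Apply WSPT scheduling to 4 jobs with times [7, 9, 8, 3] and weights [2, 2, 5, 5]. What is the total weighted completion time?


Compute p/w ratios and sort ascending (WSPT): [(3, 5), (8, 5), (7, 2), (9, 2)]
Compute weighted completion times:
  Job (p=3,w=5): C=3, w*C=5*3=15
  Job (p=8,w=5): C=11, w*C=5*11=55
  Job (p=7,w=2): C=18, w*C=2*18=36
  Job (p=9,w=2): C=27, w*C=2*27=54
Total weighted completion time = 160

160


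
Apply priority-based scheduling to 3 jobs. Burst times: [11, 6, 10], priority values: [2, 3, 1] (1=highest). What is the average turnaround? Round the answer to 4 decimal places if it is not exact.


Sort by priority (ascending = highest first):
Order: [(1, 10), (2, 11), (3, 6)]
Completion times:
  Priority 1, burst=10, C=10
  Priority 2, burst=11, C=21
  Priority 3, burst=6, C=27
Average turnaround = 58/3 = 19.3333

19.3333


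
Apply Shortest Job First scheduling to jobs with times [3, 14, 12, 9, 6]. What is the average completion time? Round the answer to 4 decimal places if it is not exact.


SJF order (ascending): [3, 6, 9, 12, 14]
Completion times:
  Job 1: burst=3, C=3
  Job 2: burst=6, C=9
  Job 3: burst=9, C=18
  Job 4: burst=12, C=30
  Job 5: burst=14, C=44
Average completion = 104/5 = 20.8

20.8


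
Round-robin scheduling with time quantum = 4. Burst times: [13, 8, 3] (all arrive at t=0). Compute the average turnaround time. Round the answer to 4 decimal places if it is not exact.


Time quantum = 4
Execution trace:
  J1 runs 4 units, time = 4
  J2 runs 4 units, time = 8
  J3 runs 3 units, time = 11
  J1 runs 4 units, time = 15
  J2 runs 4 units, time = 19
  J1 runs 4 units, time = 23
  J1 runs 1 units, time = 24
Finish times: [24, 19, 11]
Average turnaround = 54/3 = 18.0

18.0


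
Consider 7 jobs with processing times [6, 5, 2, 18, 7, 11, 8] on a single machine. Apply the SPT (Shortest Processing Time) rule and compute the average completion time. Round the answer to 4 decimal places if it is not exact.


Sort jobs by processing time (SPT order): [2, 5, 6, 7, 8, 11, 18]
Compute completion times sequentially:
  Job 1: processing = 2, completes at 2
  Job 2: processing = 5, completes at 7
  Job 3: processing = 6, completes at 13
  Job 4: processing = 7, completes at 20
  Job 5: processing = 8, completes at 28
  Job 6: processing = 11, completes at 39
  Job 7: processing = 18, completes at 57
Sum of completion times = 166
Average completion time = 166/7 = 23.7143

23.7143


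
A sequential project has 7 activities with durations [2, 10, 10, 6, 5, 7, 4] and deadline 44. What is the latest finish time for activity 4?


LF(activity 4) = deadline - sum of successor durations
Successors: activities 5 through 7 with durations [5, 7, 4]
Sum of successor durations = 16
LF = 44 - 16 = 28

28


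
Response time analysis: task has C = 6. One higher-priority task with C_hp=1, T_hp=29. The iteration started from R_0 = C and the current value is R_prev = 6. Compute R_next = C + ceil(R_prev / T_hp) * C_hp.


R_next = C + ceil(R_prev / T_hp) * C_hp
ceil(6 / 29) = ceil(0.2069) = 1
Interference = 1 * 1 = 1
R_next = 6 + 1 = 7

7


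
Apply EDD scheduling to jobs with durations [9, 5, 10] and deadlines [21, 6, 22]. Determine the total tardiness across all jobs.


Sort by due date (EDD order): [(5, 6), (9, 21), (10, 22)]
Compute completion times and tardiness:
  Job 1: p=5, d=6, C=5, tardiness=max(0,5-6)=0
  Job 2: p=9, d=21, C=14, tardiness=max(0,14-21)=0
  Job 3: p=10, d=22, C=24, tardiness=max(0,24-22)=2
Total tardiness = 2

2


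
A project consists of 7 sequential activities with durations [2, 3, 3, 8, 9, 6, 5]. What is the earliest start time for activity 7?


Activity 7 starts after activities 1 through 6 complete.
Predecessor durations: [2, 3, 3, 8, 9, 6]
ES = 2 + 3 + 3 + 8 + 9 + 6 = 31

31


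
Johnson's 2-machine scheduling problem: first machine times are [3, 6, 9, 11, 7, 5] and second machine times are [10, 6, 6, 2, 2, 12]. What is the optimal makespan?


Apply Johnson's rule:
  Group 1 (a <= b): [(1, 3, 10), (6, 5, 12), (2, 6, 6)]
  Group 2 (a > b): [(3, 9, 6), (4, 11, 2), (5, 7, 2)]
Optimal job order: [1, 6, 2, 3, 4, 5]
Schedule:
  Job 1: M1 done at 3, M2 done at 13
  Job 6: M1 done at 8, M2 done at 25
  Job 2: M1 done at 14, M2 done at 31
  Job 3: M1 done at 23, M2 done at 37
  Job 4: M1 done at 34, M2 done at 39
  Job 5: M1 done at 41, M2 done at 43
Makespan = 43

43


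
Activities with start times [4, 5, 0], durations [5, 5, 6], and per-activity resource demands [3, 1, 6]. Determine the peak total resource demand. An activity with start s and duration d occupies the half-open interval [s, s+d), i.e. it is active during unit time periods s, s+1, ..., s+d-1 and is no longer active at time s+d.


Each activity i is active on [start_i, start_i + duration_i).
Compute total resource usage per time slot:
  t=0: active resources = [6], total = 6
  t=1: active resources = [6], total = 6
  t=2: active resources = [6], total = 6
  t=3: active resources = [6], total = 6
  t=4: active resources = [3, 6], total = 9
  t=5: active resources = [3, 1, 6], total = 10
  t=6: active resources = [3, 1], total = 4
  t=7: active resources = [3, 1], total = 4
  t=8: active resources = [3, 1], total = 4
  t=9: active resources = [1], total = 1
Peak resource demand = 10

10


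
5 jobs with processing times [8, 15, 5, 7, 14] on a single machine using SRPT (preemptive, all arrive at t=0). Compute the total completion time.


Since all jobs arrive at t=0, SRPT equals SPT ordering.
SPT order: [5, 7, 8, 14, 15]
Completion times:
  Job 1: p=5, C=5
  Job 2: p=7, C=12
  Job 3: p=8, C=20
  Job 4: p=14, C=34
  Job 5: p=15, C=49
Total completion time = 5 + 12 + 20 + 34 + 49 = 120

120


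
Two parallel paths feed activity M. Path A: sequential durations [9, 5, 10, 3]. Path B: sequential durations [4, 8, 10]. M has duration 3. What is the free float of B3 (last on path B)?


ES(B3) = sum of predecessors on chain B = 12
EF(B3) = ES + duration = 12 + 10 = 22
Successor of B3 is M. ES(M) = max(sum(A), sum(B)) = max(27, 22) = 27
Free float = ES(successor) - EF(current) = 27 - 22 = 5

5


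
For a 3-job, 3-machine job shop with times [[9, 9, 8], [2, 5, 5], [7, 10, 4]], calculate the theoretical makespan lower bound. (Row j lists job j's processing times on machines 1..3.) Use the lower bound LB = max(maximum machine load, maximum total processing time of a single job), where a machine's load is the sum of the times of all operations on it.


Machine loads:
  Machine 1: 9 + 2 + 7 = 18
  Machine 2: 9 + 5 + 10 = 24
  Machine 3: 8 + 5 + 4 = 17
Max machine load = 24
Job totals:
  Job 1: 26
  Job 2: 12
  Job 3: 21
Max job total = 26
Lower bound = max(24, 26) = 26

26


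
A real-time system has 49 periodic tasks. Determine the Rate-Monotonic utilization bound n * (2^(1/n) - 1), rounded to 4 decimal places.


Compute 2^(1/49) = 1.0142463870
Subtract 1: 1.0142463870 - 1 = 0.0142463870
Multiply by n: 49 * 0.0142463870 = 0.6980729630
Round to 4 dp: 0.6981

0.6981


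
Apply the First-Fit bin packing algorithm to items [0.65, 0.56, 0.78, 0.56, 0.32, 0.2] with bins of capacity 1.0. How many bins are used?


Place items sequentially using First-Fit:
  Item 0.65 -> new Bin 1
  Item 0.56 -> new Bin 2
  Item 0.78 -> new Bin 3
  Item 0.56 -> new Bin 4
  Item 0.32 -> Bin 1 (now 0.97)
  Item 0.2 -> Bin 2 (now 0.76)
Total bins used = 4

4


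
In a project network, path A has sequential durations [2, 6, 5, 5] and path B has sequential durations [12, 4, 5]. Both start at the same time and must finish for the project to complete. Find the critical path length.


Path A total = 2 + 6 + 5 + 5 = 18
Path B total = 12 + 4 + 5 = 21
Critical path = longest path = max(18, 21) = 21

21


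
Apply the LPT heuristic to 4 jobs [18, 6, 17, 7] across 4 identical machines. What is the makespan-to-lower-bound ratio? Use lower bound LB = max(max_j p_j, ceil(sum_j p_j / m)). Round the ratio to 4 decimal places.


LPT order: [18, 17, 7, 6]
Machine loads after assignment: [18, 17, 7, 6]
LPT makespan = 18
Lower bound = max(max_job, ceil(total/4)) = max(18, 12) = 18
Ratio = 18 / 18 = 1.0

1.0


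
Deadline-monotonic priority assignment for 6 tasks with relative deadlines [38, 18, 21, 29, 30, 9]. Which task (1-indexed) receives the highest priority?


Sort tasks by relative deadline (ascending):
  Task 6: deadline = 9
  Task 2: deadline = 18
  Task 3: deadline = 21
  Task 4: deadline = 29
  Task 5: deadline = 30
  Task 1: deadline = 38
Priority order (highest first): [6, 2, 3, 4, 5, 1]
Highest priority task = 6

6


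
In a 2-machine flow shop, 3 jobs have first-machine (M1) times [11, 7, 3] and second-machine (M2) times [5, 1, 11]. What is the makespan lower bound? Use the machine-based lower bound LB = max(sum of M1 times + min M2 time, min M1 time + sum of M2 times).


LB1 = sum(M1 times) + min(M2 times) = 21 + 1 = 22
LB2 = min(M1 times) + sum(M2 times) = 3 + 17 = 20
Lower bound = max(LB1, LB2) = max(22, 20) = 22

22


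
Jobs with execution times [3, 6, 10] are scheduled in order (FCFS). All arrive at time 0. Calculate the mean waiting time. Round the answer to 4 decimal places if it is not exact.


FCFS order (as given): [3, 6, 10]
Waiting times:
  Job 1: wait = 0
  Job 2: wait = 3
  Job 3: wait = 9
Sum of waiting times = 12
Average waiting time = 12/3 = 4.0

4.0


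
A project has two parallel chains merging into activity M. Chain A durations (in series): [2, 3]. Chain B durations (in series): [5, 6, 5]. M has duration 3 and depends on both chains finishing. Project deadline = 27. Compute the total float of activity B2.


Forward pass: ES(B2) = sum of predecessors on chain B = 5
EF = ES + duration = 5 + 6 = 11
Backward pass: LF(M) = deadline = 27; LS(M) = 27 - 3 = 24
LF(B2) = LS(M) - sum(successors on chain B) = 24 - 5 = 19
LS = LF - duration = 19 - 6 = 13
Total float = LS - ES = 13 - 5 = 8

8


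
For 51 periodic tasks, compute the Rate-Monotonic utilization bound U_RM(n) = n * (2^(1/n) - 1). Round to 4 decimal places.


Compute 2^(1/51) = 1.0136839003
Subtract 1: 1.0136839003 - 1 = 0.0136839003
Multiply by n: 51 * 0.0136839003 = 0.6978789153
Round to 4 dp: 0.6979

0.6979


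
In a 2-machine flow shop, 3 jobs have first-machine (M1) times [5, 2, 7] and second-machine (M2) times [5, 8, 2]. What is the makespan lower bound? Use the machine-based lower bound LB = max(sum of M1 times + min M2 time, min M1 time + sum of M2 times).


LB1 = sum(M1 times) + min(M2 times) = 14 + 2 = 16
LB2 = min(M1 times) + sum(M2 times) = 2 + 15 = 17
Lower bound = max(LB1, LB2) = max(16, 17) = 17

17


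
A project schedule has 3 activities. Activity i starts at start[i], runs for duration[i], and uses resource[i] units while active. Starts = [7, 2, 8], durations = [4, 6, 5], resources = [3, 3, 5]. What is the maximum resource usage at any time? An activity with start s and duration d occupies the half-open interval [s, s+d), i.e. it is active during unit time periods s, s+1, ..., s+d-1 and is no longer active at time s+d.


Each activity i is active on [start_i, start_i + duration_i).
Compute total resource usage per time slot:
  t=0: active resources = [], total = 0
  t=1: active resources = [], total = 0
  t=2: active resources = [3], total = 3
  t=3: active resources = [3], total = 3
  t=4: active resources = [3], total = 3
  t=5: active resources = [3], total = 3
  t=6: active resources = [3], total = 3
  t=7: active resources = [3, 3], total = 6
  t=8: active resources = [3, 5], total = 8
  t=9: active resources = [3, 5], total = 8
  t=10: active resources = [3, 5], total = 8
  t=11: active resources = [5], total = 5
  t=12: active resources = [5], total = 5
Peak resource demand = 8

8


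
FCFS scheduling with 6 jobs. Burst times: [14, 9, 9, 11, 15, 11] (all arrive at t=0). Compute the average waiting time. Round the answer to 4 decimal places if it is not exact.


FCFS order (as given): [14, 9, 9, 11, 15, 11]
Waiting times:
  Job 1: wait = 0
  Job 2: wait = 14
  Job 3: wait = 23
  Job 4: wait = 32
  Job 5: wait = 43
  Job 6: wait = 58
Sum of waiting times = 170
Average waiting time = 170/6 = 28.3333

28.3333


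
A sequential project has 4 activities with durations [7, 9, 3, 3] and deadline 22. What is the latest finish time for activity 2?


LF(activity 2) = deadline - sum of successor durations
Successors: activities 3 through 4 with durations [3, 3]
Sum of successor durations = 6
LF = 22 - 6 = 16

16


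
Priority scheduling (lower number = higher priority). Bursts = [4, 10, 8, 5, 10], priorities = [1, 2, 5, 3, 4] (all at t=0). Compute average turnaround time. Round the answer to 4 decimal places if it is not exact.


Sort by priority (ascending = highest first):
Order: [(1, 4), (2, 10), (3, 5), (4, 10), (5, 8)]
Completion times:
  Priority 1, burst=4, C=4
  Priority 2, burst=10, C=14
  Priority 3, burst=5, C=19
  Priority 4, burst=10, C=29
  Priority 5, burst=8, C=37
Average turnaround = 103/5 = 20.6

20.6


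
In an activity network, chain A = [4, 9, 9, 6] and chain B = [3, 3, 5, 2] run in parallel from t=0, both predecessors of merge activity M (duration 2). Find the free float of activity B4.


ES(B4) = sum of predecessors on chain B = 11
EF(B4) = ES + duration = 11 + 2 = 13
Successor of B4 is M. ES(M) = max(sum(A), sum(B)) = max(28, 13) = 28
Free float = ES(successor) - EF(current) = 28 - 13 = 15

15


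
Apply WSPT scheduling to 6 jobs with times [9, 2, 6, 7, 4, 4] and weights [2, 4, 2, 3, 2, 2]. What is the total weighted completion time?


Compute p/w ratios and sort ascending (WSPT): [(2, 4), (4, 2), (4, 2), (7, 3), (6, 2), (9, 2)]
Compute weighted completion times:
  Job (p=2,w=4): C=2, w*C=4*2=8
  Job (p=4,w=2): C=6, w*C=2*6=12
  Job (p=4,w=2): C=10, w*C=2*10=20
  Job (p=7,w=3): C=17, w*C=3*17=51
  Job (p=6,w=2): C=23, w*C=2*23=46
  Job (p=9,w=2): C=32, w*C=2*32=64
Total weighted completion time = 201

201


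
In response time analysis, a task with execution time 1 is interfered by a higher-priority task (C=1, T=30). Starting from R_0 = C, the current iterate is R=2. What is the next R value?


R_next = C + ceil(R_prev / T_hp) * C_hp
ceil(2 / 30) = ceil(0.0667) = 1
Interference = 1 * 1 = 1
R_next = 1 + 1 = 2
R_next = R_prev, so the iteration has converged (response time = 2).

2


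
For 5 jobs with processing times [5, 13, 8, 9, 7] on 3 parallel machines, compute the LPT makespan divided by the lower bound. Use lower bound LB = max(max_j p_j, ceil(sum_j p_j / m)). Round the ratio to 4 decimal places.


LPT order: [13, 9, 8, 7, 5]
Machine loads after assignment: [13, 14, 15]
LPT makespan = 15
Lower bound = max(max_job, ceil(total/3)) = max(13, 14) = 14
Ratio = 15 / 14 = 1.0714

1.0714


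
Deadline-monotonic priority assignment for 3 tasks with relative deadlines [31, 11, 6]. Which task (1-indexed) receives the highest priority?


Sort tasks by relative deadline (ascending):
  Task 3: deadline = 6
  Task 2: deadline = 11
  Task 1: deadline = 31
Priority order (highest first): [3, 2, 1]
Highest priority task = 3

3


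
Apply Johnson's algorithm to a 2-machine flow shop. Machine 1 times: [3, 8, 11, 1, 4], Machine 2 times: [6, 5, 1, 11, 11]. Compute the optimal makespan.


Apply Johnson's rule:
  Group 1 (a <= b): [(4, 1, 11), (1, 3, 6), (5, 4, 11)]
  Group 2 (a > b): [(2, 8, 5), (3, 11, 1)]
Optimal job order: [4, 1, 5, 2, 3]
Schedule:
  Job 4: M1 done at 1, M2 done at 12
  Job 1: M1 done at 4, M2 done at 18
  Job 5: M1 done at 8, M2 done at 29
  Job 2: M1 done at 16, M2 done at 34
  Job 3: M1 done at 27, M2 done at 35
Makespan = 35

35


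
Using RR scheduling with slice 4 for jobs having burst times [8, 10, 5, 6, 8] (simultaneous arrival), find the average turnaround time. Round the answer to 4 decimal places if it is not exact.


Time quantum = 4
Execution trace:
  J1 runs 4 units, time = 4
  J2 runs 4 units, time = 8
  J3 runs 4 units, time = 12
  J4 runs 4 units, time = 16
  J5 runs 4 units, time = 20
  J1 runs 4 units, time = 24
  J2 runs 4 units, time = 28
  J3 runs 1 units, time = 29
  J4 runs 2 units, time = 31
  J5 runs 4 units, time = 35
  J2 runs 2 units, time = 37
Finish times: [24, 37, 29, 31, 35]
Average turnaround = 156/5 = 31.2

31.2


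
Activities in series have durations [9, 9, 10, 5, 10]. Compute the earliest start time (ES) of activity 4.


Activity 4 starts after activities 1 through 3 complete.
Predecessor durations: [9, 9, 10]
ES = 9 + 9 + 10 = 28

28


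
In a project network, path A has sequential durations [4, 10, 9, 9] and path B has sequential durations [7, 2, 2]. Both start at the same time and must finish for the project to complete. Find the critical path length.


Path A total = 4 + 10 + 9 + 9 = 32
Path B total = 7 + 2 + 2 = 11
Critical path = longest path = max(32, 11) = 32

32


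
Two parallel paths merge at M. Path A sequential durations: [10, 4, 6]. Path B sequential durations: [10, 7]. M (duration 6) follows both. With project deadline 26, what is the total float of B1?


Forward pass: ES(B1) = sum of predecessors on chain B = 0
EF = ES + duration = 0 + 10 = 10
Backward pass: LF(M) = deadline = 26; LS(M) = 26 - 6 = 20
LF(B1) = LS(M) - sum(successors on chain B) = 20 - 7 = 13
LS = LF - duration = 13 - 10 = 3
Total float = LS - ES = 3 - 0 = 3

3


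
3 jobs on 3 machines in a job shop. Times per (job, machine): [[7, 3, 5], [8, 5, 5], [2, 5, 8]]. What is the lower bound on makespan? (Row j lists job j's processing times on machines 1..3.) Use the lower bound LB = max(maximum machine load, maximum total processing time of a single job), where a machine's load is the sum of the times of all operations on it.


Machine loads:
  Machine 1: 7 + 8 + 2 = 17
  Machine 2: 3 + 5 + 5 = 13
  Machine 3: 5 + 5 + 8 = 18
Max machine load = 18
Job totals:
  Job 1: 15
  Job 2: 18
  Job 3: 15
Max job total = 18
Lower bound = max(18, 18) = 18

18


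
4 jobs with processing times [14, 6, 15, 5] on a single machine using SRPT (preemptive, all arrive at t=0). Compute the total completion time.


Since all jobs arrive at t=0, SRPT equals SPT ordering.
SPT order: [5, 6, 14, 15]
Completion times:
  Job 1: p=5, C=5
  Job 2: p=6, C=11
  Job 3: p=14, C=25
  Job 4: p=15, C=40
Total completion time = 5 + 11 + 25 + 40 = 81

81


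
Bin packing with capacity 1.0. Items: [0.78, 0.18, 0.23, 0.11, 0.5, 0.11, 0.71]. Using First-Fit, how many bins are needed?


Place items sequentially using First-Fit:
  Item 0.78 -> new Bin 1
  Item 0.18 -> Bin 1 (now 0.96)
  Item 0.23 -> new Bin 2
  Item 0.11 -> Bin 2 (now 0.34)
  Item 0.5 -> Bin 2 (now 0.84)
  Item 0.11 -> Bin 2 (now 0.95)
  Item 0.71 -> new Bin 3
Total bins used = 3

3


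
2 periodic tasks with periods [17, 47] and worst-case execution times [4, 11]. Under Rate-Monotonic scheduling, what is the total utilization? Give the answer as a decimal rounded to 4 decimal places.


Compute individual utilizations (exact fractions):
  Task 1: C/T = 4/17 (approx. 0.2353)
  Task 2: C/T = 11/47 (approx. 0.234)
Total utilization U = 4/17 + 11/47 = 375/799
Rounded to 4 decimal places: U = 0.4693
RM (Liu & Layland) bound for 2 tasks = 0.828427; compare with U = 375/799 (approx. 0.469337)
U <= bound, so schedulable by RM sufficient condition.

0.4693


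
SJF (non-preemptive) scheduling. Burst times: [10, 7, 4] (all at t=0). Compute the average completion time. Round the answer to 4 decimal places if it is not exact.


SJF order (ascending): [4, 7, 10]
Completion times:
  Job 1: burst=4, C=4
  Job 2: burst=7, C=11
  Job 3: burst=10, C=21
Average completion = 36/3 = 12.0

12.0


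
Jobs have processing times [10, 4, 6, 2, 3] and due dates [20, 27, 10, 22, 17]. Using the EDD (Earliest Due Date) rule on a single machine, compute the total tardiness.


Sort by due date (EDD order): [(6, 10), (3, 17), (10, 20), (2, 22), (4, 27)]
Compute completion times and tardiness:
  Job 1: p=6, d=10, C=6, tardiness=max(0,6-10)=0
  Job 2: p=3, d=17, C=9, tardiness=max(0,9-17)=0
  Job 3: p=10, d=20, C=19, tardiness=max(0,19-20)=0
  Job 4: p=2, d=22, C=21, tardiness=max(0,21-22)=0
  Job 5: p=4, d=27, C=25, tardiness=max(0,25-27)=0
Total tardiness = 0

0


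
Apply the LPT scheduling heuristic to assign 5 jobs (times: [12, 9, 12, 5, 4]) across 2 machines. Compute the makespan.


Sort jobs in decreasing order (LPT): [12, 12, 9, 5, 4]
Assign each job to the least loaded machine:
  Machine 1: jobs [12, 9], load = 21
  Machine 2: jobs [12, 5, 4], load = 21
Makespan = max load = 21

21


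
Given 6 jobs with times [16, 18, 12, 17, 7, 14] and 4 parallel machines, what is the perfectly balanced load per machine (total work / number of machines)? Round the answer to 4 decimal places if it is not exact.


Total processing time = 16 + 18 + 12 + 17 + 7 + 14 = 84
Number of machines = 4
Ideal balanced load = 84 / 4 = 21.0

21.0


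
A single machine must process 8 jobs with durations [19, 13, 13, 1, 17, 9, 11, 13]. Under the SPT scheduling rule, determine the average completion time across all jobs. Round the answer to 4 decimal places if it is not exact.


Sort jobs by processing time (SPT order): [1, 9, 11, 13, 13, 13, 17, 19]
Compute completion times sequentially:
  Job 1: processing = 1, completes at 1
  Job 2: processing = 9, completes at 10
  Job 3: processing = 11, completes at 21
  Job 4: processing = 13, completes at 34
  Job 5: processing = 13, completes at 47
  Job 6: processing = 13, completes at 60
  Job 7: processing = 17, completes at 77
  Job 8: processing = 19, completes at 96
Sum of completion times = 346
Average completion time = 346/8 = 43.25

43.25


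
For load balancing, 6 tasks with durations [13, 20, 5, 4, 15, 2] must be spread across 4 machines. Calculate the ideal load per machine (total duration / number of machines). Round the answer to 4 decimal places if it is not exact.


Total processing time = 13 + 20 + 5 + 4 + 15 + 2 = 59
Number of machines = 4
Ideal balanced load = 59 / 4 = 14.75

14.75


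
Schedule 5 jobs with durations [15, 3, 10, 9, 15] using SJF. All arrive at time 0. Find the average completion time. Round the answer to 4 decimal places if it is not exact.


SJF order (ascending): [3, 9, 10, 15, 15]
Completion times:
  Job 1: burst=3, C=3
  Job 2: burst=9, C=12
  Job 3: burst=10, C=22
  Job 4: burst=15, C=37
  Job 5: burst=15, C=52
Average completion = 126/5 = 25.2

25.2


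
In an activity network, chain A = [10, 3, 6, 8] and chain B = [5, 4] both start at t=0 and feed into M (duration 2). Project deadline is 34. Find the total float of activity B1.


Forward pass: ES(B1) = sum of predecessors on chain B = 0
EF = ES + duration = 0 + 5 = 5
Backward pass: LF(M) = deadline = 34; LS(M) = 34 - 2 = 32
LF(B1) = LS(M) - sum(successors on chain B) = 32 - 4 = 28
LS = LF - duration = 28 - 5 = 23
Total float = LS - ES = 23 - 0 = 23

23


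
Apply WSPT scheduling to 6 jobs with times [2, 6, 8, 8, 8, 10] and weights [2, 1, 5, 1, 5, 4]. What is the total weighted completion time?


Compute p/w ratios and sort ascending (WSPT): [(2, 2), (8, 5), (8, 5), (10, 4), (6, 1), (8, 1)]
Compute weighted completion times:
  Job (p=2,w=2): C=2, w*C=2*2=4
  Job (p=8,w=5): C=10, w*C=5*10=50
  Job (p=8,w=5): C=18, w*C=5*18=90
  Job (p=10,w=4): C=28, w*C=4*28=112
  Job (p=6,w=1): C=34, w*C=1*34=34
  Job (p=8,w=1): C=42, w*C=1*42=42
Total weighted completion time = 332

332


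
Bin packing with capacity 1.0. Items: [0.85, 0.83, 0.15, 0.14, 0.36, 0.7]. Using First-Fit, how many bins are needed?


Place items sequentially using First-Fit:
  Item 0.85 -> new Bin 1
  Item 0.83 -> new Bin 2
  Item 0.15 -> Bin 1 (now 1.0)
  Item 0.14 -> Bin 2 (now 0.97)
  Item 0.36 -> new Bin 3
  Item 0.7 -> new Bin 4
Total bins used = 4

4


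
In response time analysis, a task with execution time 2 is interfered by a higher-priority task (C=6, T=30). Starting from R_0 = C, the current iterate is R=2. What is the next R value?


R_next = C + ceil(R_prev / T_hp) * C_hp
ceil(2 / 30) = ceil(0.0667) = 1
Interference = 1 * 6 = 6
R_next = 2 + 6 = 8

8


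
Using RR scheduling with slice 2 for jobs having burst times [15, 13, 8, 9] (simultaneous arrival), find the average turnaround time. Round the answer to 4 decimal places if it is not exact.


Time quantum = 2
Execution trace:
  J1 runs 2 units, time = 2
  J2 runs 2 units, time = 4
  J3 runs 2 units, time = 6
  J4 runs 2 units, time = 8
  J1 runs 2 units, time = 10
  J2 runs 2 units, time = 12
  J3 runs 2 units, time = 14
  J4 runs 2 units, time = 16
  J1 runs 2 units, time = 18
  J2 runs 2 units, time = 20
  J3 runs 2 units, time = 22
  J4 runs 2 units, time = 24
  J1 runs 2 units, time = 26
  J2 runs 2 units, time = 28
  J3 runs 2 units, time = 30
  J4 runs 2 units, time = 32
  J1 runs 2 units, time = 34
  J2 runs 2 units, time = 36
  J4 runs 1 units, time = 37
  J1 runs 2 units, time = 39
  J2 runs 2 units, time = 41
  J1 runs 2 units, time = 43
  J2 runs 1 units, time = 44
  J1 runs 1 units, time = 45
Finish times: [45, 44, 30, 37]
Average turnaround = 156/4 = 39.0

39.0


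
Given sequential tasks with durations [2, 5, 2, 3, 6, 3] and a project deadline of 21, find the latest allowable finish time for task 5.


LF(activity 5) = deadline - sum of successor durations
Successors: activities 6 through 6 with durations [3]
Sum of successor durations = 3
LF = 21 - 3 = 18

18


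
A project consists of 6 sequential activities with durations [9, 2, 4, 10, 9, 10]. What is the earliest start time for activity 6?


Activity 6 starts after activities 1 through 5 complete.
Predecessor durations: [9, 2, 4, 10, 9]
ES = 9 + 2 + 4 + 10 + 9 = 34

34


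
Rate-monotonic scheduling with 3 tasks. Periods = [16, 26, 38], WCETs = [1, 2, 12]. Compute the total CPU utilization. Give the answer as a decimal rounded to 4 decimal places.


Compute individual utilizations (exact fractions):
  Task 1: C/T = 1/16 (approx. 0.0625)
  Task 2: C/T = 2/26 = 1/13 (approx. 0.0769)
  Task 3: C/T = 12/38 = 6/19 (approx. 0.3158)
Total utilization U = 1/16 + 1/13 + 6/19 = 1799/3952
Rounded to 4 decimal places: U = 0.4552
RM (Liu & Layland) bound for 3 tasks = 0.779763; compare with U = 1799/3952 (approx. 0.455213)
U <= bound, so schedulable by RM sufficient condition.

0.4552


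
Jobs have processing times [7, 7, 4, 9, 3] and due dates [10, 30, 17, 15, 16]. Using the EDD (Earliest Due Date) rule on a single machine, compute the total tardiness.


Sort by due date (EDD order): [(7, 10), (9, 15), (3, 16), (4, 17), (7, 30)]
Compute completion times and tardiness:
  Job 1: p=7, d=10, C=7, tardiness=max(0,7-10)=0
  Job 2: p=9, d=15, C=16, tardiness=max(0,16-15)=1
  Job 3: p=3, d=16, C=19, tardiness=max(0,19-16)=3
  Job 4: p=4, d=17, C=23, tardiness=max(0,23-17)=6
  Job 5: p=7, d=30, C=30, tardiness=max(0,30-30)=0
Total tardiness = 10

10


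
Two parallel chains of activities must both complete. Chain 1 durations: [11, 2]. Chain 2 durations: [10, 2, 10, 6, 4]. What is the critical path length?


Path A total = 11 + 2 = 13
Path B total = 10 + 2 + 10 + 6 + 4 = 32
Critical path = longest path = max(13, 32) = 32

32


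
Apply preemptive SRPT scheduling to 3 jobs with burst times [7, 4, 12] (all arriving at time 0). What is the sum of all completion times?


Since all jobs arrive at t=0, SRPT equals SPT ordering.
SPT order: [4, 7, 12]
Completion times:
  Job 1: p=4, C=4
  Job 2: p=7, C=11
  Job 3: p=12, C=23
Total completion time = 4 + 11 + 23 = 38

38


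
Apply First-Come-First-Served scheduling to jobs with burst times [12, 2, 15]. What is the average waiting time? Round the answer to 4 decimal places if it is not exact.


FCFS order (as given): [12, 2, 15]
Waiting times:
  Job 1: wait = 0
  Job 2: wait = 12
  Job 3: wait = 14
Sum of waiting times = 26
Average waiting time = 26/3 = 8.6667

8.6667


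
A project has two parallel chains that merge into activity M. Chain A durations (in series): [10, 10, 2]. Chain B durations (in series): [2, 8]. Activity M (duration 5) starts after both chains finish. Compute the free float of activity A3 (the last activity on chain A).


ES(A3) = sum of predecessors on chain A = 20
EF(A3) = ES + duration = 20 + 2 = 22
Successor of A3 is M. ES(M) = max(sum(A), sum(B)) = max(22, 10) = 22
Free float = ES(successor) - EF(current) = 22 - 22 = 0

0


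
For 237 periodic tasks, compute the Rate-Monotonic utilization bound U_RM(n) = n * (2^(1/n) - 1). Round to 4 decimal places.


Compute 2^(1/237) = 1.0029289527
Subtract 1: 1.0029289527 - 1 = 0.0029289527
Multiply by n: 237 * 0.0029289527 = 0.6941617899
Round to 4 dp: 0.6942

0.6942


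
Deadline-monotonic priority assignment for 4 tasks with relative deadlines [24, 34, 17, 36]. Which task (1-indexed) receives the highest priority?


Sort tasks by relative deadline (ascending):
  Task 3: deadline = 17
  Task 1: deadline = 24
  Task 2: deadline = 34
  Task 4: deadline = 36
Priority order (highest first): [3, 1, 2, 4]
Highest priority task = 3

3


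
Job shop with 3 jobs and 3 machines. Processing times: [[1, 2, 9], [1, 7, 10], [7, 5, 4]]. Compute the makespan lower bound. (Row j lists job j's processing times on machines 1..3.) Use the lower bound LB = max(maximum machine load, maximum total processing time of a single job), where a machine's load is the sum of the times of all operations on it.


Machine loads:
  Machine 1: 1 + 1 + 7 = 9
  Machine 2: 2 + 7 + 5 = 14
  Machine 3: 9 + 10 + 4 = 23
Max machine load = 23
Job totals:
  Job 1: 12
  Job 2: 18
  Job 3: 16
Max job total = 18
Lower bound = max(23, 18) = 23

23


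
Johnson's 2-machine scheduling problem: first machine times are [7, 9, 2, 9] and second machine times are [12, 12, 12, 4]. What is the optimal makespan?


Apply Johnson's rule:
  Group 1 (a <= b): [(3, 2, 12), (1, 7, 12), (2, 9, 12)]
  Group 2 (a > b): [(4, 9, 4)]
Optimal job order: [3, 1, 2, 4]
Schedule:
  Job 3: M1 done at 2, M2 done at 14
  Job 1: M1 done at 9, M2 done at 26
  Job 2: M1 done at 18, M2 done at 38
  Job 4: M1 done at 27, M2 done at 42
Makespan = 42

42


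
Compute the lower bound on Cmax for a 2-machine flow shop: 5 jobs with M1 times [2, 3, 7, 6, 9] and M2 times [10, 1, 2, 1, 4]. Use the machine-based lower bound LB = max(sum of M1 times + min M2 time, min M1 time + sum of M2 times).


LB1 = sum(M1 times) + min(M2 times) = 27 + 1 = 28
LB2 = min(M1 times) + sum(M2 times) = 2 + 18 = 20
Lower bound = max(LB1, LB2) = max(28, 20) = 28

28


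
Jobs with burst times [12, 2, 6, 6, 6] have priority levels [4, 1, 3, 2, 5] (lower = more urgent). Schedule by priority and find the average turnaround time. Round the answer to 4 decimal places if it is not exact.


Sort by priority (ascending = highest first):
Order: [(1, 2), (2, 6), (3, 6), (4, 12), (5, 6)]
Completion times:
  Priority 1, burst=2, C=2
  Priority 2, burst=6, C=8
  Priority 3, burst=6, C=14
  Priority 4, burst=12, C=26
  Priority 5, burst=6, C=32
Average turnaround = 82/5 = 16.4

16.4


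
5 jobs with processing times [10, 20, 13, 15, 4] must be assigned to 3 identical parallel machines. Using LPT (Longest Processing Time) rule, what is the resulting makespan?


Sort jobs in decreasing order (LPT): [20, 15, 13, 10, 4]
Assign each job to the least loaded machine:
  Machine 1: jobs [20], load = 20
  Machine 2: jobs [15, 4], load = 19
  Machine 3: jobs [13, 10], load = 23
Makespan = max load = 23

23


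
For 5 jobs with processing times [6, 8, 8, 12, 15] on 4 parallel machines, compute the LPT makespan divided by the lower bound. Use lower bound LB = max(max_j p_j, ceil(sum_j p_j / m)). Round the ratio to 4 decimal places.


LPT order: [15, 12, 8, 8, 6]
Machine loads after assignment: [15, 12, 14, 8]
LPT makespan = 15
Lower bound = max(max_job, ceil(total/4)) = max(15, 13) = 15
Ratio = 15 / 15 = 1.0

1.0


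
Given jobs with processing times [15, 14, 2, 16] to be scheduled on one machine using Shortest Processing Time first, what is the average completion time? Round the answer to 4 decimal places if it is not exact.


Sort jobs by processing time (SPT order): [2, 14, 15, 16]
Compute completion times sequentially:
  Job 1: processing = 2, completes at 2
  Job 2: processing = 14, completes at 16
  Job 3: processing = 15, completes at 31
  Job 4: processing = 16, completes at 47
Sum of completion times = 96
Average completion time = 96/4 = 24.0

24.0


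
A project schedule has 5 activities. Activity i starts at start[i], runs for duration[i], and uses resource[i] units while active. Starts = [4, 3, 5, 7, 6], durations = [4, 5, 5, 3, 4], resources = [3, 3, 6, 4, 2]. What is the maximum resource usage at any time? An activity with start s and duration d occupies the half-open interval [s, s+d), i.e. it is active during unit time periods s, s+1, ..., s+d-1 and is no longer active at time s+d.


Each activity i is active on [start_i, start_i + duration_i).
Compute total resource usage per time slot:
  t=0: active resources = [], total = 0
  t=1: active resources = [], total = 0
  t=2: active resources = [], total = 0
  t=3: active resources = [3], total = 3
  t=4: active resources = [3, 3], total = 6
  t=5: active resources = [3, 3, 6], total = 12
  t=6: active resources = [3, 3, 6, 2], total = 14
  t=7: active resources = [3, 3, 6, 4, 2], total = 18
  t=8: active resources = [6, 4, 2], total = 12
  t=9: active resources = [6, 4, 2], total = 12
Peak resource demand = 18

18


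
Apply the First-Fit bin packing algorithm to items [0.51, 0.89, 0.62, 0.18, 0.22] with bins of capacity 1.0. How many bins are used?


Place items sequentially using First-Fit:
  Item 0.51 -> new Bin 1
  Item 0.89 -> new Bin 2
  Item 0.62 -> new Bin 3
  Item 0.18 -> Bin 1 (now 0.69)
  Item 0.22 -> Bin 1 (now 0.91)
Total bins used = 3

3
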